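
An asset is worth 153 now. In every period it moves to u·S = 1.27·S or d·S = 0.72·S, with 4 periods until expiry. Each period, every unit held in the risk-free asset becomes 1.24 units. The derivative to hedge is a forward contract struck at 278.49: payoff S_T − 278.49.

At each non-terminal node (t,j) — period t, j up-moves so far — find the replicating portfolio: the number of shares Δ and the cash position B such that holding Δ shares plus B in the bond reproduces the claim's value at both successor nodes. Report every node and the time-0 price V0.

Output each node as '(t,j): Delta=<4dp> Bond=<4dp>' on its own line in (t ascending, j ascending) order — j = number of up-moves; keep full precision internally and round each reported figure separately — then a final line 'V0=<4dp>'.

(0,0): Delta=1.0000 Bond=-117.7939
(1,0): Delta=1.0000 Bond=-146.0645
(1,1): Delta=1.0000 Bond=-146.0645
(2,0): Delta=1.0000 Bond=-181.1199
(2,1): Delta=1.0000 Bond=-181.1199
(2,2): Delta=1.0000 Bond=-181.1199
(3,0): Delta=1.0000 Bond=-224.5887
(3,1): Delta=1.0000 Bond=-224.5887
(3,2): Delta=1.0000 Bond=-224.5887
(3,3): Delta=1.0000 Bond=-224.5887
V0=35.2061

Since d<R<u, set p* = (R−d)/(u−d) = 0.9455; price each node as the discounted p*-expectation of its children.
At expiry t=4: V(4,0)=-237.3730, V(4,1)=-205.9642, V(4,2)=-150.5625, V(4,3)=-52.8401, V(4,4)=119.5313
(3,0): S=57.1069. Δ = (V_up−V_dn)/(S_up−S_dn) = (-205.9642−-237.3730)/(72.5258−41.1170) = 1.0000. V = [p*·-205.9642 + (1−p*)·-237.3730]/1.24 = -167.4818. B = V − Δ·S = -224.5887.
(3,1): S=100.7303. Δ = (V_up−V_dn)/(S_up−S_dn) = (-150.5625−-205.9642)/(127.9275−72.5258) = 1.0000. V = [p*·-150.5625 + (1−p*)·-205.9642]/1.24 = -123.8584. B = V − Δ·S = -224.5887.
(3,2): S=177.6771. Δ = (V_up−V_dn)/(S_up−S_dn) = (-52.8401−-150.5625)/(225.6499−127.9275) = 1.0000. V = [p*·-52.8401 + (1−p*)·-150.5625]/1.24 = -46.9116. B = V − Δ·S = -224.5887.
(3,3): S=313.4026. Δ = (V_up−V_dn)/(S_up−S_dn) = (119.5313−-52.8401)/(398.0213−225.6499) = 1.0000. V = [p*·119.5313 + (1−p*)·-52.8401]/1.24 = 88.8139. B = V − Δ·S = -224.5887.
(2,0): S=79.3152. Δ = (V_up−V_dn)/(S_up−S_dn) = (-123.8584−-167.4818)/(100.7303−57.1069) = 1.0000. V = [p*·-123.8584 + (1−p*)·-167.4818]/1.24 = -101.8047. B = V − Δ·S = -181.1199.
(2,1): S=139.9032. Δ = (V_up−V_dn)/(S_up−S_dn) = (-46.9116−-123.8584)/(177.6771−100.7303) = 1.0000. V = [p*·-46.9116 + (1−p*)·-123.8584]/1.24 = -41.2167. B = V − Δ·S = -181.1199.
(2,2): S=246.7737. Δ = (V_up−V_dn)/(S_up−S_dn) = (88.8139−-46.9116)/(313.4026−177.6771) = 1.0000. V = [p*·88.8139 + (1−p*)·-46.9116]/1.24 = 65.6538. B = V − Δ·S = -181.1199.
(1,0): S=110.1600. Δ = (V_up−V_dn)/(S_up−S_dn) = (-41.2167−-101.8047)/(139.9032−79.3152) = 1.0000. V = [p*·-41.2167 + (1−p*)·-101.8047]/1.24 = -35.9045. B = V − Δ·S = -146.0645.
(1,1): S=194.3100. Δ = (V_up−V_dn)/(S_up−S_dn) = (65.6538−-41.2167)/(246.7737−139.9032) = 1.0000. V = [p*·65.6538 + (1−p*)·-41.2167]/1.24 = 48.2455. B = V − Δ·S = -146.0645.
(0,0): S=153.0000. Δ = (V_up−V_dn)/(S_up−S_dn) = (48.2455−-35.9045)/(194.3100−110.1600) = 1.0000. V = [p*·48.2455 + (1−p*)·-35.9045]/1.24 = 35.2061. B = V − Δ·S = -117.7939.
Self-financing check: at every node Δ·S+B equals the discounted successor values.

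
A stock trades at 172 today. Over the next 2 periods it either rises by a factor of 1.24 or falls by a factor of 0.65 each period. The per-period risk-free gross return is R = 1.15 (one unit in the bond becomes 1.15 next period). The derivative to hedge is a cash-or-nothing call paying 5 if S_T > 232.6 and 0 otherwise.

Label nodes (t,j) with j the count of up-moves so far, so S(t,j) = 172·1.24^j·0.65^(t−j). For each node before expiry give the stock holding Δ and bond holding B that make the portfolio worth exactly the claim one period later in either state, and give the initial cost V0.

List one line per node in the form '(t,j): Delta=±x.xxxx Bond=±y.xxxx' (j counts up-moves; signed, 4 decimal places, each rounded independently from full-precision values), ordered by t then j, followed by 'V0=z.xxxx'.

(0,0): Delta=0.0363 Bond=-3.5298
(1,0): Delta=0.0000 Bond=0.0000
(1,1): Delta=0.0397 Bond=-4.7900
V0=2.7153

Risk-neutral probability p* = (R−d)/(u−d) = (1.15−0.65)/(1.24−0.65) = 0.8475.
At expiry t=2: V(2,0)=0.0000, V(2,1)=0.0000, V(2,2)=5.0000
Node (1,0) S=111.8000: V=(p*·0.0000+(1−p*)·0.0000)/1.15=0.0000; Δ=(0.0000−0.0000)/(138.6320−72.6700)=0.0000; B=V−Δ·S=0.0000
Node (1,1) S=213.2800: V=(p*·5.0000+(1−p*)·0.0000)/1.15=3.6846; Δ=(5.0000−0.0000)/(264.4672−138.6320)=0.0397; B=V−Δ·S=-4.7900
Node (0,0) S=172.0000: V=(p*·3.6846+(1−p*)·0.0000)/1.15=2.7153; Δ=(3.6846−0.0000)/(213.2800−111.8000)=0.0363; B=V−Δ·S=-3.5298
Each (Δ,B) replicates both successor values, so the strategy is self-financing and V0 is arbitrage-free.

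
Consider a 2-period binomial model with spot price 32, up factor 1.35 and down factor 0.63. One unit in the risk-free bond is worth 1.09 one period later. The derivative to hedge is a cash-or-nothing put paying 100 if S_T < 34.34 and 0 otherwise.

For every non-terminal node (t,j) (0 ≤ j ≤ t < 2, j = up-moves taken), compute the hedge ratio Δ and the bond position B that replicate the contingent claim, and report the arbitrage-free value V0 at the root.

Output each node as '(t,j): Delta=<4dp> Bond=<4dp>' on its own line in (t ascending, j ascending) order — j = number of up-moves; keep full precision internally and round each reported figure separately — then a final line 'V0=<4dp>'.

Under the risk-neutral measure, an up-move has probability p* = (R−d)/(u−d) = 0.6389 and values discount at R = 1.09.
Terminal payoffs: V(2,0)=100.0000, V(2,1)=100.0000, V(2,2)=0.0000
  t=1,j=0: stock 20.1600 → up 27.2160 (V=100.0000), down 12.7008 (V=100.0000). Price 91.7431; hedge Δ=0.0000, bond B=91.7431.
  t=1,j=1: stock 43.2000 → up 58.3200 (V=0.0000), down 27.2160 (V=100.0000). Price 33.1295; hedge Δ=-3.2150, bond B=172.0183.
  t=0,j=0: stock 32.0000 → up 43.2000 (V=33.1295), down 20.1600 (V=91.7431). Price 49.8124; hedge Δ=-2.5440, bond B=131.2202.
Check: Δ(0,0)·S0 + B(0,0) = 49.8124 = V0.

(0,0): Delta=-2.5440 Bond=131.2202
(1,0): Delta=0.0000 Bond=91.7431
(1,1): Delta=-3.2150 Bond=172.0183
V0=49.8124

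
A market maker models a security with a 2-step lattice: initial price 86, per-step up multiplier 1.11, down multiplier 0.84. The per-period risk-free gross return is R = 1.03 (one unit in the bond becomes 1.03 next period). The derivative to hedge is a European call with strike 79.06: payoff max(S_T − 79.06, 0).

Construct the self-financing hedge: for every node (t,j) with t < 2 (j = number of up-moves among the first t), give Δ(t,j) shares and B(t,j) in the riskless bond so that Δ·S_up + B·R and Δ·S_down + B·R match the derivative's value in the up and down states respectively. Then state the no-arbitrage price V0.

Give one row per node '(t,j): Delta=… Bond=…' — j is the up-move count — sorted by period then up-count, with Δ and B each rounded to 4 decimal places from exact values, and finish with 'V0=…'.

Risk-neutral probability p* = (R−d)/(u−d) = (1.03−0.84)/(1.11−0.84) = 0.7037.
Terminal values V(2,·): V(2,0)=0.0000, V(2,1)=1.1264, V(2,2)=26.9006
  t=1,j=0: stock 72.2400 → up 80.1864 (V=1.1264), down 60.6816 (V=0.0000). Price 0.7696; hedge Δ=0.0577, bond B=-3.4023.
  t=1,j=1: stock 95.4600 → up 105.9606 (V=26.9006), down 80.1864 (V=1.1264). Price 18.7027; hedge Δ=1.0000, bond B=-76.7573.
  t=0,j=0: stock 86.0000 → up 95.4600 (V=18.7027), down 72.2400 (V=0.7696). Price 12.9992; hedge Δ=0.7723, bond B=-53.4199.
Self-financing check: at every node Δ·S+B equals the discounted successor values.

(0,0): Delta=0.7723 Bond=-53.4199
(1,0): Delta=0.0577 Bond=-3.4023
(1,1): Delta=1.0000 Bond=-76.7573
V0=12.9992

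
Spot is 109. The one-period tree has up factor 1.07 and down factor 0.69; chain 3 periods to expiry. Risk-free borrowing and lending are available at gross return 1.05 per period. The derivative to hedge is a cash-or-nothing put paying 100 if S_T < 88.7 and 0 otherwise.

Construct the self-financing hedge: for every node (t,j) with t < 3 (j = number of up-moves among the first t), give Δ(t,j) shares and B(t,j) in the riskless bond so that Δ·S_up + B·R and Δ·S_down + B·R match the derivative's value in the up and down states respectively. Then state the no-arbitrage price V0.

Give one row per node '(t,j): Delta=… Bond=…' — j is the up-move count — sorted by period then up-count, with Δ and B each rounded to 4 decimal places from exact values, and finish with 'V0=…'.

The replicating-portfolio and risk-neutral prices coincide; use p* = (1.05−0.69)/(1.07−0.69) = 0.9474 for the latter.
Terminal values V(3,·): V(3,0)=100.0000, V(3,1)=100.0000, V(3,2)=100.0000, V(3,3)=0.0000
Node (2,0) S=51.8949: V=(p*·100.0000+(1−p*)·100.0000)/1.05=95.2381; Δ=(100.0000−100.0000)/(55.5275−35.8075)=0.0000; B=V−Δ·S=95.2381
Node (2,1) S=80.4747: V=(p*·100.0000+(1−p*)·100.0000)/1.05=95.2381; Δ=(100.0000−100.0000)/(86.1079−55.5275)=0.0000; B=V−Δ·S=95.2381
Node (2,2) S=124.7941: V=(p*·0.0000+(1−p*)·100.0000)/1.05=5.0125; Δ=(0.0000−100.0000)/(133.5297−86.1079)=-2.1087; B=V−Δ·S=268.1704
Node (1,0) S=75.2100: V=(p*·95.2381+(1−p*)·95.2381)/1.05=90.7029; Δ=(95.2381−95.2381)/(80.4747−51.8949)=0.0000; B=V−Δ·S=90.7029
Node (1,1) S=116.6300: V=(p*·5.0125+(1−p*)·95.2381)/1.05=9.2964; Δ=(5.0125−95.2381)/(124.7941−80.4747)=-2.0358; B=V−Δ·S=246.7321
Node (0,0) S=109.0000: V=(p*·9.2964+(1−p*)·90.7029)/1.05=12.9343; Δ=(9.2964−90.7029)/(116.6300−75.2100)=-1.9654; B=V−Δ·S=227.1620
Self-financing check: at every node Δ·S+B equals the discounted successor values.

(0,0): Delta=-1.9654 Bond=227.1620
(1,0): Delta=0.0000 Bond=90.7029
(1,1): Delta=-2.0358 Bond=246.7321
(2,0): Delta=0.0000 Bond=95.2381
(2,1): Delta=0.0000 Bond=95.2381
(2,2): Delta=-2.1087 Bond=268.1704
V0=12.9343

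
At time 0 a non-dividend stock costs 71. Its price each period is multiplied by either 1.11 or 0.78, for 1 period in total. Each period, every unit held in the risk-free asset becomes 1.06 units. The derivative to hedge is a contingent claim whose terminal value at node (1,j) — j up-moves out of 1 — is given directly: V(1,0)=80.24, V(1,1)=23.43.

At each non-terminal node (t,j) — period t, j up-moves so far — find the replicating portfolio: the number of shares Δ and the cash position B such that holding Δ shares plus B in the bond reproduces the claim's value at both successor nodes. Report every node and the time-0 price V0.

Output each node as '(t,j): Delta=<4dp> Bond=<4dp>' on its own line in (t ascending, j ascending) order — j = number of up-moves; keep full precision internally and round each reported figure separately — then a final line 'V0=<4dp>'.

(0,0): Delta=-2.4247 Bond=202.3756
V0=30.2241

The replicating-portfolio and risk-neutral prices coincide; use p* = (1.06−0.78)/(1.11−0.78) = 0.8485 for the latter.
Terminal payoffs: V(1,0)=80.2400, V(1,1)=23.4300
  t=0,j=0: stock 71.0000 → up 78.8100 (V=23.4300), down 55.3800 (V=80.2400). Price 30.2241; hedge Δ=-2.4247, bond B=202.3756.
Check: Δ(0,0)·S0 + B(0,0) = 30.2241 = V0.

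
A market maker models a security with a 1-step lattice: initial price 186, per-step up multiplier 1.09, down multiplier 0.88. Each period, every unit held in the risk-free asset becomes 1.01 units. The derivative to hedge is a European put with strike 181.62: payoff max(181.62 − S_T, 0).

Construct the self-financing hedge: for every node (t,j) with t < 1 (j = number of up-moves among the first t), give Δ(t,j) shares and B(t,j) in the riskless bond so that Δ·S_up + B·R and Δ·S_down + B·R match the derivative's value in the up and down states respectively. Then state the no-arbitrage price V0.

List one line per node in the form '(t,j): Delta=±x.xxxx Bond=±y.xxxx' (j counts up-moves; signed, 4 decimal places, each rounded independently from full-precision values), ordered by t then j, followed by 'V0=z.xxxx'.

The replicating-portfolio and risk-neutral prices coincide; use p* = (1.01−0.88)/(1.09−0.88) = 0.6190 for the latter.
Terminal values V(1,·): V(1,0)=17.9400, V(1,1)=0.0000
(0,0): S=186.0000. Δ = (V_up−V_dn)/(S_up−S_dn) = (0.0000−17.9400)/(202.7400−163.6800) = -0.4593. V = [p*·0.0000 + (1−p*)·17.9400]/1.01 = 6.7666. B = V − Δ·S = 92.1952.
Each (Δ,B) replicates both successor values, so the strategy is self-financing and V0 is arbitrage-free.

(0,0): Delta=-0.4593 Bond=92.1952
V0=6.7666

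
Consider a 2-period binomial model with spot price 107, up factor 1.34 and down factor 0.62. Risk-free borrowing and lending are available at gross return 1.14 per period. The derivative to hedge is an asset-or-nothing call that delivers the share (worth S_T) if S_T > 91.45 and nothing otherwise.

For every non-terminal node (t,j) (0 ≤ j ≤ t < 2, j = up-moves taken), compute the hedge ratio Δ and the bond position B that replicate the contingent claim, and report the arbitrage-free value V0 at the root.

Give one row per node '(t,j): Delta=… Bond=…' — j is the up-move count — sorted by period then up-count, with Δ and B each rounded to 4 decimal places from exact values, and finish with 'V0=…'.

(0,0): Delta=1.5799 Bond=-91.9420
(1,0): Delta=0.0000 Bond=0.0000
(1,1): Delta=1.8611 Bond=-145.1268
V0=77.1126

Under the risk-neutral measure, an up-move has probability p* = (R−d)/(u−d) = 0.7222 and values discount at R = 1.14.
Payoff layer (t=2): V(2,0)=0.0000, V(2,1)=0.0000, V(2,2)=192.1292
  t=1,j=0: stock 66.3400 → up 88.8956 (V=0.0000), down 41.1308 (V=0.0000). Price 0.0000; hedge Δ=0.0000, bond B=0.0000.
  t=1,j=1: stock 143.3800 → up 192.1292 (V=192.1292), down 88.8956 (V=0.0000). Price 121.7193; hedge Δ=1.8611, bond B=-145.1268.
  t=0,j=0: stock 107.0000 → up 143.3800 (V=121.7193), down 66.3400 (V=0.0000). Price 77.1126; hedge Δ=1.5799, bond B=-91.9420.
Self-financing check: at every node Δ·S+B equals the discounted successor values.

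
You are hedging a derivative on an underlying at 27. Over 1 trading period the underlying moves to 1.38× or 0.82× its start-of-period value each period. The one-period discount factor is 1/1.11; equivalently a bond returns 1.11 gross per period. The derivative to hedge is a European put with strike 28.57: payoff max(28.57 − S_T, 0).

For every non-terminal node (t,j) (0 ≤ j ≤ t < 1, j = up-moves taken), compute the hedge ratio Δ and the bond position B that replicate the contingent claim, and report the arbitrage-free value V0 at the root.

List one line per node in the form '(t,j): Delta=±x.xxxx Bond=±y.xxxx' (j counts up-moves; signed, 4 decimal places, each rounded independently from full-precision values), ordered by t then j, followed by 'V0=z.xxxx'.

(0,0): Delta=-0.4253 Bond=14.2751
V0=2.7930

No-arbitrage ⇒ martingale measure with p* = (R−d)/(u−d) = 0.5179.
Terminal payoffs: V(1,0)=6.4300, V(1,1)=0.0000
  t=0,j=0: stock 27.0000 → up 37.2600 (V=0.0000), down 22.1400 (V=6.4300). Price 2.7930; hedge Δ=-0.4253, bond B=14.2751.
The time-0 hedge costs 2.7930, which is the no-arbitrage price.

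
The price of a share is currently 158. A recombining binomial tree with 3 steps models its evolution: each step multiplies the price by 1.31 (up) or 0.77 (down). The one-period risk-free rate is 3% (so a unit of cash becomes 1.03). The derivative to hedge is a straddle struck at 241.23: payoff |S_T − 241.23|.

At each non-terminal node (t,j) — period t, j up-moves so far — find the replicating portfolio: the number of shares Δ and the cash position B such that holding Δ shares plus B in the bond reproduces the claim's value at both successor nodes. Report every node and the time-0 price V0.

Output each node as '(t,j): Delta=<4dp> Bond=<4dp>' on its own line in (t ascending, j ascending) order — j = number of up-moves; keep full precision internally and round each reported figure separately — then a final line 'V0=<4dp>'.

Since d<R<u, set p* = (R−d)/(u−d) = 0.4815; price each node as the discounted p*-expectation of its children.
Terminal payoffs: V(3,0)=169.0978, V(3,1)=118.5116, V(3,2)=32.4493, V(3,3)=113.9684
(2,0): S=93.6782. Δ = (V_up−V_dn)/(S_up−S_dn) = (118.5116−169.0978)/(122.7184−72.1322) = -1.0000. V = [p*·118.5116 + (1−p*)·169.0978]/1.03 = 140.5257. B = V − Δ·S = 234.2039.
(2,1): S=159.3746. Δ = (V_up−V_dn)/(S_up−S_dn) = (32.4493−118.5116)/(208.7807−122.7184) = -1.0000. V = [p*·32.4493 + (1−p*)·118.5116]/1.03 = 74.8293. B = V − Δ·S = 234.2039.
(2,2): S=271.1438. Δ = (V_up−V_dn)/(S_up−S_dn) = (113.9684−32.4493)/(355.1984−208.7807) = 0.5568. V = [p*·113.9684 + (1−p*)·32.4493]/1.03 = 69.6109. B = V − Δ·S = -81.3504.
(1,0): S=121.6600. Δ = (V_up−V_dn)/(S_up−S_dn) = (74.8293−140.5257)/(159.3746−93.6782) = -1.0000. V = [p*·74.8293 + (1−p*)·140.5257]/1.03 = 105.7224. B = V − Δ·S = 227.3824.
(1,1): S=206.9800. Δ = (V_up−V_dn)/(S_up−S_dn) = (69.6109−74.8293)/(271.1438−159.3746) = -0.0467. V = [p*·69.6109 + (1−p*)·74.8293]/1.03 = 70.2104. B = V − Δ·S = 79.8741.
(0,0): S=158.0000. Δ = (V_up−V_dn)/(S_up−S_dn) = (70.2104−105.7224)/(206.9800−121.6600) = -0.4162. V = [p*·70.2104 + (1−p*)·105.7224]/1.03 = 86.0428. B = V − Δ·S = 151.8057.
Check: Δ(0,0)·S0 + B(0,0) = 86.0428 = V0.

(0,0): Delta=-0.4162 Bond=151.8057
(1,0): Delta=-1.0000 Bond=227.3824
(1,1): Delta=-0.0467 Bond=79.8741
(2,0): Delta=-1.0000 Bond=234.2039
(2,1): Delta=-1.0000 Bond=234.2039
(2,2): Delta=0.5568 Bond=-81.3504
V0=86.0428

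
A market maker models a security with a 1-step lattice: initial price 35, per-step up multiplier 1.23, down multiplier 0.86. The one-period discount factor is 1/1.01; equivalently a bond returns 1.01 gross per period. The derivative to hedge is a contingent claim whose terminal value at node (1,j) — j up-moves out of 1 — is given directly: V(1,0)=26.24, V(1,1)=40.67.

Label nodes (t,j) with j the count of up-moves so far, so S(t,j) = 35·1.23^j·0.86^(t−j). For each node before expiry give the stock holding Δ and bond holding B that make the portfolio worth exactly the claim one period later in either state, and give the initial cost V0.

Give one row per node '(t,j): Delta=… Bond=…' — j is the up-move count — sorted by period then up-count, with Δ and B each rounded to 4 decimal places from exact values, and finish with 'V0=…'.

(0,0): Delta=1.1143 Bond=-7.2277
V0=31.7723

No-arbitrage ⇒ martingale measure with p* = (R−d)/(u−d) = 0.4054.
Terminal values V(1,·): V(1,0)=26.2400, V(1,1)=40.6700
(0,0): S=35.0000. Δ = (V_up−V_dn)/(S_up−S_dn) = (40.6700−26.2400)/(43.0500−30.1000) = 1.1143. V = [p*·40.6700 + (1−p*)·26.2400]/1.01 = 31.7723. B = V − Δ·S = -7.2277.
Check: Δ(0,0)·S0 + B(0,0) = 31.7723 = V0.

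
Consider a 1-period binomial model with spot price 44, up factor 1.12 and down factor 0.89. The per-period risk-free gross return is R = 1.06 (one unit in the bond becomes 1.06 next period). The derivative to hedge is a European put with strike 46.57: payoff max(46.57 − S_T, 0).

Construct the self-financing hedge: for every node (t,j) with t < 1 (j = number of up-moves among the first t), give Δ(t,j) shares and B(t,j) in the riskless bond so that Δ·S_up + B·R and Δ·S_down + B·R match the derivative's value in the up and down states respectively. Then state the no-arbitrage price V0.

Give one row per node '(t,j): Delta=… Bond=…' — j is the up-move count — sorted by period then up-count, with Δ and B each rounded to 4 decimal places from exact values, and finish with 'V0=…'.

(0,0): Delta=-0.7322 Bond=34.0410
V0=1.8236

Under the risk-neutral measure, an up-move has probability p* = (R−d)/(u−d) = 0.7391 and values discount at R = 1.06.
Payoff layer (t=1): V(1,0)=7.4100, V(1,1)=0.0000
Node (0,0) S=44.0000: V=(p*·0.0000+(1−p*)·7.4100)/1.06=1.8236; Δ=(0.0000−7.4100)/(49.2800−39.1600)=-0.7322; B=V−Δ·S=34.0410
The time-0 hedge costs 1.8236, which is the no-arbitrage price.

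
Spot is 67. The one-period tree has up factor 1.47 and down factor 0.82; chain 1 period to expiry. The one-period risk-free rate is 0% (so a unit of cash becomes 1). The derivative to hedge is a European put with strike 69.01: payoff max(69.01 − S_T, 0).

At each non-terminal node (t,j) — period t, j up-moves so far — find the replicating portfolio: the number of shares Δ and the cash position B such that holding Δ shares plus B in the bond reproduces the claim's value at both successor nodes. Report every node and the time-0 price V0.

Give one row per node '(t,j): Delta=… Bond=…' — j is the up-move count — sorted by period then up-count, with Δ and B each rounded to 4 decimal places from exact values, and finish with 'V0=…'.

Risk-neutral probability p* = (R−d)/(u−d) = (1−0.82)/(1.47−0.82) = 0.2769.
Terminal payoffs: V(1,0)=14.0700, V(1,1)=0.0000
(0,0): S=67.0000. Δ = (V_up−V_dn)/(S_up−S_dn) = (0.0000−14.0700)/(98.4900−54.9400) = -0.3231. V = [p*·0.0000 + (1−p*)·14.0700]/1 = 10.1737. B = V − Δ·S = 31.8198.
Check: Δ(0,0)·S0 + B(0,0) = 10.1737 = V0.

(0,0): Delta=-0.3231 Bond=31.8198
V0=10.1737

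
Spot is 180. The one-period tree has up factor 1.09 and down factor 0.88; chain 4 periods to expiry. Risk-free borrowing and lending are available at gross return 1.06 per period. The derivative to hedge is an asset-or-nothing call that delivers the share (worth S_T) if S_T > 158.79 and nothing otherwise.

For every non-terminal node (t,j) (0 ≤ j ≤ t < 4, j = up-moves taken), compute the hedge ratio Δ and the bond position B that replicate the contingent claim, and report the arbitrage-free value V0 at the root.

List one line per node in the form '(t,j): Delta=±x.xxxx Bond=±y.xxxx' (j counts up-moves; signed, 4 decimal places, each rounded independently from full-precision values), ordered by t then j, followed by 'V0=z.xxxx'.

(0,0): Delta=1.1542 Bond=-28.8476
(1,0): Delta=1.8620 Bond=-142.6993
(1,1): Delta=1.0589 Bond=-11.8916
(2,0): Delta=4.5749 Bond=-529.4143
(2,1): Delta=1.4970 Bond=-88.2357
(2,2): Delta=1.0000 Bond=0.0000
(3,0): Delta=0.0000 Bond=0.0000
(3,1): Delta=5.1905 Bond=-654.7091
(3,2): Delta=1.0000 Bond=0.0000
(3,3): Delta=1.0000 Bond=0.0000
V0=178.9058

Risk-neutral probability p* = (R−d)/(u−d) = (1.06−0.88)/(1.09−0.88) = 0.8571.
Terminal values V(4,·): V(4,0)=0.0000, V(4,1)=0.0000, V(4,2)=165.6116, V(4,3)=205.1326, V(4,4)=254.0847
  t=3,j=0: stock 122.6650 → up 133.7048 (V=0.0000), down 107.9452 (V=0.0000). Price 0.0000; hedge Δ=0.0000, bond B=0.0000.
  t=3,j=1: stock 151.9373 → up 165.6116 (V=165.6116), down 133.7048 (V=0.0000). Price 133.9178; hedge Δ=5.1905, bond B=-654.7091.
  t=3,j=2: stock 188.1950 → up 205.1326 (V=205.1326), down 165.6116 (V=165.6116). Price 188.1950; hedge Δ=1.0000, bond B=0.0000.
  t=3,j=3: stock 233.1052 → up 254.0847 (V=254.0847), down 205.1326 (V=205.1326). Price 233.1052; hedge Δ=1.0000, bond B=0.0000.
  t=2,j=0: stock 139.3920 → up 151.9373 (V=133.9178), down 122.6650 (V=0.0000). Price 108.2893; hedge Δ=4.5749, bond B=-529.4143.
  t=2,j=1: stock 172.6560 → up 188.1950 (V=188.1950), down 151.9373 (V=133.9178). Price 170.2275; hedge Δ=1.4970, bond B=-88.2357.
  t=2,j=2: stock 213.8580 → up 233.1052 (V=233.1052), down 188.1950 (V=188.1950). Price 213.8580; hedge Δ=1.0000, bond B=0.0000.
  t=1,j=0: stock 158.4000 → up 172.6560 (V=170.2275), down 139.3920 (V=108.2893). Price 152.2445; hedge Δ=1.8620, bond B=-142.6993.
  t=1,j=1: stock 196.2000 → up 213.8580 (V=213.8580), down 172.6560 (V=170.2275). Price 195.8727; hedge Δ=1.0589, bond B=-11.8916.
  t=0,j=0: stock 180.0000 → up 196.2000 (V=195.8727), down 158.4000 (V=152.2445). Price 178.9058; hedge Δ=1.1542, bond B=-28.8476.
Each (Δ,B) replicates both successor values, so the strategy is self-financing and V0 is arbitrage-free.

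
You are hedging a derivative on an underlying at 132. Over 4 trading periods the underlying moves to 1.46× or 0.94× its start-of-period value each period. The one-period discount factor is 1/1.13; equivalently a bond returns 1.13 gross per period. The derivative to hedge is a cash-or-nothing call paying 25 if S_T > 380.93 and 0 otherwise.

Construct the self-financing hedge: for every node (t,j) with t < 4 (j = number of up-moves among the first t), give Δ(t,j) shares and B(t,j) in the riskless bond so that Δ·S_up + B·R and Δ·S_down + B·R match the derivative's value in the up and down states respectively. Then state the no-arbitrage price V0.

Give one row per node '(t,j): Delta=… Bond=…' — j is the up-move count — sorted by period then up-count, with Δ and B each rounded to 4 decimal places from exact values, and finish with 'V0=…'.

(0,0): Delta=0.0642 Bond=-6.2971
(1,0): Delta=0.0405 Bond=-4.1815
(1,1): Delta=0.0906 Bond=-12.2120
(2,0): Delta=0.0000 Bond=0.0000
(2,1): Delta=0.0858 Bond=-12.9318
(2,2): Delta=0.0960 Bond=-15.3067
(3,0): Delta=0.0000 Bond=0.0000
(3,1): Delta=0.0000 Bond=0.0000
(3,2): Delta=0.1818 Bond=-39.9932
(3,3): Delta=0.0000 Bond=22.1239
V0=2.1720

Risk-neutral probability p* = (R−d)/(u−d) = (1.13−0.94)/(1.46−0.94) = 0.3654.
Terminal values V(4,·): V(4,0)=0.0000, V(4,1)=0.0000, V(4,2)=0.0000, V(4,3)=25.0000, V(4,4)=25.0000
Node (3,0) S=109.6371: V=(p*·0.0000+(1−p*)·0.0000)/1.13=0.0000; Δ=(0.0000−0.0000)/(160.0701−103.0589)=0.0000; B=V−Δ·S=0.0000
Node (3,1) S=170.2874: V=(p*·0.0000+(1−p*)·0.0000)/1.13=0.0000; Δ=(0.0000−0.0000)/(248.6196−160.0701)=0.0000; B=V−Δ·S=0.0000
Node (3,2) S=264.4889: V=(p*·25.0000+(1−p*)·0.0000)/1.13=8.0837; Δ=(25.0000−0.0000)/(386.1538−248.6196)=0.1818; B=V−Δ·S=-39.9932
Node (3,3) S=410.8020: V=(p*·25.0000+(1−p*)·25.0000)/1.13=22.1239; Δ=(25.0000−25.0000)/(599.7708−386.1538)=0.0000; B=V−Δ·S=22.1239
Node (2,0) S=116.6352: V=(p*·0.0000+(1−p*)·0.0000)/1.13=0.0000; Δ=(0.0000−0.0000)/(170.2874−109.6371)=0.0000; B=V−Δ·S=0.0000
Node (2,1) S=181.1568: V=(p*·8.0837+(1−p*)·0.0000)/1.13=2.6139; Δ=(8.0837−0.0000)/(264.4889−170.2874)=0.0858; B=V−Δ·S=-12.9318
Node (2,2) S=281.3712: V=(p*·22.1239+(1−p*)·8.0837)/1.13=11.6936; Δ=(22.1239−8.0837)/(410.8020−264.4889)=0.0960; B=V−Δ·S=-15.3067
Node (1,0) S=124.0800: V=(p*·2.6139+(1−p*)·0.0000)/1.13=0.8452; Δ=(2.6139−0.0000)/(181.1568−116.6352)=0.0405; B=V−Δ·S=-4.1815
Node (1,1) S=192.7200: V=(p*·11.6936+(1−p*)·2.6139)/1.13=5.2491; Δ=(11.6936−2.6139)/(281.3712−181.1568)=0.0906; B=V−Δ·S=-12.2120
Node (0,0) S=132.0000: V=(p*·5.2491+(1−p*)·0.8452)/1.13=2.1720; Δ=(5.2491−0.8452)/(192.7200−124.0800)=0.0642; B=V−Δ·S=-6.2971
Each (Δ,B) replicates both successor values, so the strategy is self-financing and V0 is arbitrage-free.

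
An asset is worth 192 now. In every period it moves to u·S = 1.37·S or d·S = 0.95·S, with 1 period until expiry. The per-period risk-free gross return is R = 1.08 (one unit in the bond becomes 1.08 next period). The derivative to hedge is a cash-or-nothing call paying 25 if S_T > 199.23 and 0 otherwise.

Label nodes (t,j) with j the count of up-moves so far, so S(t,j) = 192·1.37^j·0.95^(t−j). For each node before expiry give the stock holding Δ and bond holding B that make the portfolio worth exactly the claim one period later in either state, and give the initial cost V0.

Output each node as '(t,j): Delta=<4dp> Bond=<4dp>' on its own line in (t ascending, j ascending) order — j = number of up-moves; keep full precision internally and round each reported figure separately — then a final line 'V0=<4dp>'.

The replicating-portfolio and risk-neutral prices coincide; use p* = (1.08−0.95)/(1.37−0.95) = 0.3095 for the latter.
Payoff layer (t=1): V(1,0)=0.0000, V(1,1)=25.0000
  t=0,j=0: stock 192.0000 → up 263.0400 (V=25.0000), down 182.4000 (V=0.0000). Price 7.1649; hedge Δ=0.3100, bond B=-52.3589.
The time-0 hedge costs 7.1649, which is the no-arbitrage price.

(0,0): Delta=0.3100 Bond=-52.3589
V0=7.1649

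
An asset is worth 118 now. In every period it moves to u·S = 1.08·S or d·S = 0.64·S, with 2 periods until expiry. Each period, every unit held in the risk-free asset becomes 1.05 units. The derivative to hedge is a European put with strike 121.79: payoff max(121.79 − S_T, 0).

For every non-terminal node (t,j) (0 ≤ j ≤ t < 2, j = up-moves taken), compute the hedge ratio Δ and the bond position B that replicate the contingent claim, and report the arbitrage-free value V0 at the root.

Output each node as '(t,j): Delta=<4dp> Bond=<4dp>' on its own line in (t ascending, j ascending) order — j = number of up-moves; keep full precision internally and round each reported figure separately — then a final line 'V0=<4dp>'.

Risk-neutral probability p* = (R−d)/(u−d) = (1.05−0.64)/(1.08−0.64) = 0.9318.
At expiry t=2: V(2,0)=73.4572, V(2,1)=40.2284, V(2,2)=0.0000
  t=1,j=0: stock 75.5200 → up 81.5616 (V=40.2284), down 48.3328 (V=73.4572). Price 40.4705; hedge Δ=-1.0000, bond B=115.9905.
  t=1,j=1: stock 127.4400 → up 137.6352 (V=0.0000), down 81.5616 (V=40.2284). Price 2.6122; hedge Δ=-0.7174, bond B=94.0404.
  t=0,j=0: stock 118.0000 → up 127.4400 (V=2.6122), down 75.5200 (V=40.4705). Price 4.9462; hedge Δ=-0.7292, bond B=90.9876.
Check: Δ(0,0)·S0 + B(0,0) = 4.9462 = V0.

(0,0): Delta=-0.7292 Bond=90.9876
(1,0): Delta=-1.0000 Bond=115.9905
(1,1): Delta=-0.7174 Bond=94.0404
V0=4.9462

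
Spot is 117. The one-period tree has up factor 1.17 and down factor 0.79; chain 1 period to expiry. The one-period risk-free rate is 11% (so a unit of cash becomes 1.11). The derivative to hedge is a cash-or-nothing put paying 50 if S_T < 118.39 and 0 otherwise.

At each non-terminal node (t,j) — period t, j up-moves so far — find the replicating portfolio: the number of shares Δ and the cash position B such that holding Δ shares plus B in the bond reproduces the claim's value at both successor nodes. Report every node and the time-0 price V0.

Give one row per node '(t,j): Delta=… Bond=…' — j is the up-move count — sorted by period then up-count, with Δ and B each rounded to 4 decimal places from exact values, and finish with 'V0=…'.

No-arbitrage ⇒ martingale measure with p* = (R−d)/(u−d) = 0.8421.
At expiry t=1: V(1,0)=50.0000, V(1,1)=0.0000
(0,0): S=117.0000. Δ = (V_up−V_dn)/(S_up−S_dn) = (0.0000−50.0000)/(136.8900−92.4300) = -1.1246. V = [p*·0.0000 + (1−p*)·50.0000]/1.11 = 7.1124. B = V − Δ·S = 138.6913.
Self-financing check: at every node Δ·S+B equals the discounted successor values.

(0,0): Delta=-1.1246 Bond=138.6913
V0=7.1124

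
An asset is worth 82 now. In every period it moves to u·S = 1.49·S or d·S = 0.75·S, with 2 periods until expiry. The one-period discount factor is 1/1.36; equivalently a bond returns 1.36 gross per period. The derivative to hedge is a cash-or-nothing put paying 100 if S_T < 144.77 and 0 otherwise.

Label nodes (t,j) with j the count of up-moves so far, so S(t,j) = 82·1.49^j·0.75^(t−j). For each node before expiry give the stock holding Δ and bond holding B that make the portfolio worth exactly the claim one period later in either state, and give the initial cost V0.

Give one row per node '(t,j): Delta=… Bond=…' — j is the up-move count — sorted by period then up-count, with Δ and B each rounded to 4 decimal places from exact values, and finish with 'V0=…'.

No-arbitrage ⇒ martingale measure with p* = (R−d)/(u−d) = 0.8243.
Payoff layer (t=2): V(2,0)=100.0000, V(2,1)=100.0000, V(2,2)=0.0000
(1,0): S=61.5000. Δ = (V_up−V_dn)/(S_up−S_dn) = (100.0000−100.0000)/(91.6350−46.1250) = 0.0000. V = [p*·100.0000 + (1−p*)·100.0000]/1.36 = 73.5294. B = V − Δ·S = 73.5294.
(1,1): S=122.1800. Δ = (V_up−V_dn)/(S_up−S_dn) = (0.0000−100.0000)/(182.0482−91.6350) = -1.1060. V = [p*·0.0000 + (1−p*)·100.0000]/1.36 = 12.9173. B = V − Δ·S = 148.0525.
(0,0): S=82.0000. Δ = (V_up−V_dn)/(S_up−S_dn) = (12.9173−73.5294)/(122.1800−61.5000) = -0.9989. V = [p*·12.9173 + (1−p*)·73.5294]/1.36 = 17.3275. B = V − Δ·S = 99.2357.
Check: Δ(0,0)·S0 + B(0,0) = 17.3275 = V0.

(0,0): Delta=-0.9989 Bond=99.2357
(1,0): Delta=0.0000 Bond=73.5294
(1,1): Delta=-1.1060 Bond=148.0525
V0=17.3275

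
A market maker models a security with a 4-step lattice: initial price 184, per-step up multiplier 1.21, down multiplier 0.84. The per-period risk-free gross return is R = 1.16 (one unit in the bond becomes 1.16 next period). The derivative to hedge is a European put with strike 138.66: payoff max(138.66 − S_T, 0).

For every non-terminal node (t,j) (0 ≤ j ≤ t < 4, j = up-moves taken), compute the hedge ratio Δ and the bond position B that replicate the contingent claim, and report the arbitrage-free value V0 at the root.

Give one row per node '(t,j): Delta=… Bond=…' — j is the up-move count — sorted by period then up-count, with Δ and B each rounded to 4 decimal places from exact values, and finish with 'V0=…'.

Under the risk-neutral measure, an up-move has probability p* = (R−d)/(u−d) = 0.8649 and values discount at R = 1.16.
Payoff layer (t=4): V(4,0)=47.0517, V(4,1)=6.7004, V(4,2)=0.0000, V(4,3)=0.0000, V(4,4)=0.0000
(3,0): S=109.0575. Δ = (V_up−V_dn)/(S_up−S_dn) = (6.7004−47.0517)/(131.9596−91.6083) = -1.0000. V = [p*·6.7004 + (1−p*)·47.0517]/1.16 = 10.4769. B = V − Δ·S = 119.5345.
(3,1): S=157.0948. Δ = (V_up−V_dn)/(S_up−S_dn) = (0.0000−6.7004)/(190.0847−131.9596) = -0.1153. V = [p*·0.0000 + (1−p*)·6.7004]/1.16 = 0.7806. B = V − Δ·S = 18.8897.
(3,2): S=226.2913. Δ = (V_up−V_dn)/(S_up−S_dn) = (0.0000−0.0000)/(273.8125−190.0847) = 0.0000. V = [p*·0.0000 + (1−p*)·0.0000]/1.16 = 0.0000. B = V − Δ·S = 0.0000.
(3,3): S=325.9672. Δ = (V_up−V_dn)/(S_up−S_dn) = (0.0000−0.0000)/(394.4203−273.8125) = 0.0000. V = [p*·0.0000 + (1−p*)·0.0000]/1.16 = 0.0000. B = V − Δ·S = 0.0000.
(2,0): S=129.8304. Δ = (V_up−V_dn)/(S_up−S_dn) = (0.7806−10.4769)/(157.0948−109.0575) = -0.2019. V = [p*·0.7806 + (1−p*)·10.4769]/1.16 = 1.8025. B = V − Δ·S = 28.0089.
(2,1): S=187.0176. Δ = (V_up−V_dn)/(S_up−S_dn) = (0.0000−0.7806)/(226.2913−157.0948) = -0.0113. V = [p*·0.0000 + (1−p*)·0.7806]/1.16 = 0.0909. B = V − Δ·S = 2.2006.
(2,2): S=269.3944. Δ = (V_up−V_dn)/(S_up−S_dn) = (0.0000−0.0000)/(325.9672−226.2913) = 0.0000. V = [p*·0.0000 + (1−p*)·0.0000]/1.16 = 0.0000. B = V − Δ·S = 0.0000.
(1,0): S=154.5600. Δ = (V_up−V_dn)/(S_up−S_dn) = (0.0909−1.8025)/(187.0176−129.8304) = -0.0299. V = [p*·0.0909 + (1−p*)·1.8025]/1.16 = 0.2778. B = V − Δ·S = 4.9036.
(1,1): S=222.6400. Δ = (V_up−V_dn)/(S_up−S_dn) = (0.0000−0.0909)/(269.3944−187.0176) = -0.0011. V = [p*·0.0000 + (1−p*)·0.0909]/1.16 = 0.0106. B = V − Δ·S = 0.2564.
(0,0): S=184.0000. Δ = (V_up−V_dn)/(S_up−S_dn) = (0.0106−0.2778)/(222.6400−154.5600) = -0.0039. V = [p*·0.0106 + (1−p*)·0.2778]/1.16 = 0.0403. B = V − Δ·S = 0.7624.
Each (Δ,B) replicates both successor values, so the strategy is self-financing and V0 is arbitrage-free.

(0,0): Delta=-0.0039 Bond=0.7624
(1,0): Delta=-0.0299 Bond=4.9036
(1,1): Delta=-0.0011 Bond=0.2564
(2,0): Delta=-0.2019 Bond=28.0089
(2,1): Delta=-0.0113 Bond=2.2006
(2,2): Delta=0.0000 Bond=0.0000
(3,0): Delta=-1.0000 Bond=119.5345
(3,1): Delta=-0.1153 Bond=18.8897
(3,2): Delta=0.0000 Bond=0.0000
(3,3): Delta=0.0000 Bond=0.0000
V0=0.0403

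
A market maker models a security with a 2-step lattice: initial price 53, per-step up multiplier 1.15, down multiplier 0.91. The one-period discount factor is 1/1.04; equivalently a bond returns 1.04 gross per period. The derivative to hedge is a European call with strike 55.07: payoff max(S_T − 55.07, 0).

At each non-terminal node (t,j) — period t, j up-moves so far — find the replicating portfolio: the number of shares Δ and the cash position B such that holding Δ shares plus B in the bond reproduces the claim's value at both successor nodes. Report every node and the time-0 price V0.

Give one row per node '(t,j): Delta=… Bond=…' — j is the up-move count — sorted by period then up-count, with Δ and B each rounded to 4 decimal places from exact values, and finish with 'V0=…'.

(0,0): Delta=0.6126 Bond=-28.2130
(1,0): Delta=0.0341 Bond=-1.4383
(1,1): Delta=1.0000 Bond=-52.9519
V0=4.2562

The replicating-portfolio and risk-neutral prices coincide; use p* = (1.04−0.91)/(1.15−0.91) = 0.5417 for the latter.
Payoff layer (t=2): V(2,0)=0.0000, V(2,1)=0.3945, V(2,2)=15.0225
Node (1,0) S=48.2300: V=(p*·0.3945+(1−p*)·0.0000)/1.04=0.2055; Δ=(0.3945−0.0000)/(55.4645−43.8893)=0.0341; B=V−Δ·S=-1.4383
Node (1,1) S=60.9500: V=(p*·15.0225+(1−p*)·0.3945)/1.04=7.9981; Δ=(15.0225−0.3945)/(70.0925−55.4645)=1.0000; B=V−Δ·S=-52.9519
Node (0,0) S=53.0000: V=(p*·7.9981+(1−p*)·0.2055)/1.04=4.2562; Δ=(7.9981−0.2055)/(60.9500−48.2300)=0.6126; B=V−Δ·S=-28.2130
Self-financing check: at every node Δ·S+B equals the discounted successor values.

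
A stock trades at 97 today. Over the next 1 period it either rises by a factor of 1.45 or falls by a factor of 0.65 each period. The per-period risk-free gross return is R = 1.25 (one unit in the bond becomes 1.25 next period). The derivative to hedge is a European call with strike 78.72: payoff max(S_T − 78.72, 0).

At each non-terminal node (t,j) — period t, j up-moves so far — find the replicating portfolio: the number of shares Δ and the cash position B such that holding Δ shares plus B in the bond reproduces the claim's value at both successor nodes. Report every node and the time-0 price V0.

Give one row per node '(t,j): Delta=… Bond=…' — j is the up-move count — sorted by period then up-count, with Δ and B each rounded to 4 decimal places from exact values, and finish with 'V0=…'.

The replicating-portfolio and risk-neutral prices coincide; use p* = (1.25−0.65)/(1.45−0.65) = 0.7500 for the latter.
Payoff layer (t=1): V(1,0)=0.0000, V(1,1)=61.9300
  t=0,j=0: stock 97.0000 → up 140.6500 (V=61.9300), down 63.0500 (V=0.0000). Price 37.1580; hedge Δ=0.7981, bond B=-40.2545.
The time-0 hedge costs 37.1580, which is the no-arbitrage price.

(0,0): Delta=0.7981 Bond=-40.2545
V0=37.1580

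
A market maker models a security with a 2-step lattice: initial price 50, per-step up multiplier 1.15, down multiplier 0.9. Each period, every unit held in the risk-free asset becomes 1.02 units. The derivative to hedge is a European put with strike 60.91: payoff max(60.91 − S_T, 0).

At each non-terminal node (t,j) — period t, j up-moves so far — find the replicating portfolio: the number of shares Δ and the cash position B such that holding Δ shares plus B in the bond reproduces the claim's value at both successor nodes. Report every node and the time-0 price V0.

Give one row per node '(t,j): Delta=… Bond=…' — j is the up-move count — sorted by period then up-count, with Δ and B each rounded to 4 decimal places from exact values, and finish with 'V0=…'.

(0,0): Delta=-0.8037 Bond=49.8832
(1,0): Delta=-1.0000 Bond=59.7157
(1,1): Delta=-0.6372 Bond=41.3098
V0=9.6997

The replicating-portfolio and risk-neutral prices coincide; use p* = (1.02−0.9)/(1.15−0.9) = 0.4800 for the latter.
Payoff layer (t=2): V(2,0)=20.4100, V(2,1)=9.1600, V(2,2)=0.0000
  t=1,j=0: stock 45.0000 → up 51.7500 (V=9.1600), down 40.5000 (V=20.4100). Price 14.7157; hedge Δ=-1.0000, bond B=59.7157.
  t=1,j=1: stock 57.5000 → up 66.1250 (V=0.0000), down 51.7500 (V=9.1600). Price 4.6698; hedge Δ=-0.6372, bond B=41.3098.
  t=0,j=0: stock 50.0000 → up 57.5000 (V=4.6698), down 45.0000 (V=14.7157). Price 9.6997; hedge Δ=-0.8037, bond B=49.8832.
The time-0 hedge costs 9.6997, which is the no-arbitrage price.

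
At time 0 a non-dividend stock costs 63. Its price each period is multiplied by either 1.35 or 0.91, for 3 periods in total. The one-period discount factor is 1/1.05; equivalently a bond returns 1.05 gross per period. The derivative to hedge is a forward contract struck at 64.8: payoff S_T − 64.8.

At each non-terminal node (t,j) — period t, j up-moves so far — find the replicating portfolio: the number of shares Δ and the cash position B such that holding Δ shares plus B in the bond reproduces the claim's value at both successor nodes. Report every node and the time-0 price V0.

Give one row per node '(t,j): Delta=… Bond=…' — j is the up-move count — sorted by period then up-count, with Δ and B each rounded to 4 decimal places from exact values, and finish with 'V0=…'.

Under the risk-neutral measure, an up-move has probability p* = (R−d)/(u−d) = 0.3182 and values discount at R = 1.05.
Terminal values V(3,·): V(3,0)=-17.3250, V(3,1)=5.6299, V(3,2)=39.6839, V(3,3)=90.2036
  t=2,j=0: stock 52.1703 → up 70.4299 (V=5.6299), down 47.4750 (V=-17.3250). Price -9.5440; hedge Δ=1.0000, bond B=-61.7143.
  t=2,j=1: stock 77.3955 → up 104.4839 (V=39.6839), down 70.4299 (V=5.6299). Price 15.6812; hedge Δ=1.0000, bond B=-61.7143.
  t=2,j=2: stock 114.8175 → up 155.0036 (V=90.2036), down 104.4839 (V=39.6839). Price 53.1032; hedge Δ=1.0000, bond B=-61.7143.
  t=1,j=0: stock 57.3300 → up 77.3955 (V=15.6812), down 52.1703 (V=-9.5440). Price -1.4455; hedge Δ=1.0000, bond B=-58.7755.
  t=1,j=1: stock 85.0500 → up 114.8175 (V=53.1032), down 77.3955 (V=15.6812). Price 26.2745; hedge Δ=1.0000, bond B=-58.7755.
  t=0,j=0: stock 63.0000 → up 85.0500 (V=26.2745), down 57.3300 (V=-1.4455). Price 7.0233; hedge Δ=1.0000, bond B=-55.9767.
Each (Δ,B) replicates both successor values, so the strategy is self-financing and V0 is arbitrage-free.

(0,0): Delta=1.0000 Bond=-55.9767
(1,0): Delta=1.0000 Bond=-58.7755
(1,1): Delta=1.0000 Bond=-58.7755
(2,0): Delta=1.0000 Bond=-61.7143
(2,1): Delta=1.0000 Bond=-61.7143
(2,2): Delta=1.0000 Bond=-61.7143
V0=7.0233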